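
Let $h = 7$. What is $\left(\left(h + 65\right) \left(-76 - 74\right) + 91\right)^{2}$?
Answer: $114682681$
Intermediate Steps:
$\left(\left(h + 65\right) \left(-76 - 74\right) + 91\right)^{2} = \left(\left(7 + 65\right) \left(-76 - 74\right) + 91\right)^{2} = \left(72 \left(-150\right) + 91\right)^{2} = \left(-10800 + 91\right)^{2} = \left(-10709\right)^{2} = 114682681$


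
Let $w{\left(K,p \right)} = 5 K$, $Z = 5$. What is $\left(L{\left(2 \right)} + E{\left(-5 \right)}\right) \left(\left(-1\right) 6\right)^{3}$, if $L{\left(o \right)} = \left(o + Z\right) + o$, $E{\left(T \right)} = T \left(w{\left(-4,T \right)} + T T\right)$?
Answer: $3456$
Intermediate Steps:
$E{\left(T \right)} = T \left(-20 + T^{2}\right)$ ($E{\left(T \right)} = T \left(5 \left(-4\right) + T T\right) = T \left(-20 + T^{2}\right)$)
$L{\left(o \right)} = 5 + 2 o$ ($L{\left(o \right)} = \left(o + 5\right) + o = \left(5 + o\right) + o = 5 + 2 o$)
$\left(L{\left(2 \right)} + E{\left(-5 \right)}\right) \left(\left(-1\right) 6\right)^{3} = \left(\left(5 + 2 \cdot 2\right) - 5 \left(-20 + \left(-5\right)^{2}\right)\right) \left(\left(-1\right) 6\right)^{3} = \left(\left(5 + 4\right) - 5 \left(-20 + 25\right)\right) \left(-6\right)^{3} = \left(9 - 25\right) \left(-216\right) = \left(-16\right) \left(-216\right) = 3456$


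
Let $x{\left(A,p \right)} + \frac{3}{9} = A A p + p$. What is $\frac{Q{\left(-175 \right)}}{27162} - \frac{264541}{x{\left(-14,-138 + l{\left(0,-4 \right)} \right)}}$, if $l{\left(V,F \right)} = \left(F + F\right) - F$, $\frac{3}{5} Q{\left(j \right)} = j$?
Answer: $\frac{64595731153}{6838549578} \approx 9.4458$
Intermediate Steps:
$Q{\left(j \right)} = \frac{5 j}{3}$
$l{\left(V,F \right)} = F$ ($l{\left(V,F \right)} = 2 F - F = F$)
$x{\left(A,p \right)} = - \frac{1}{3} + p + p A^{2}$ ($x{\left(A,p \right)} = - \frac{1}{3} + \left(A A p + p\right) = - \frac{1}{3} + \left(A^{2} p + p\right) = - \frac{1}{3} + \left(p A^{2} + p\right) = - \frac{1}{3} + \left(p + p A^{2}\right) = - \frac{1}{3} + p + p A^{2}$)
$\frac{Q{\left(-175 \right)}}{27162} - \frac{264541}{x{\left(-14,-138 + l{\left(0,-4 \right)} \right)}} = \frac{\frac{5}{3} \left(-175\right)}{27162} - \frac{264541}{- \frac{1}{3} - 142 + \left(-138 - 4\right) \left(-14\right)^{2}} = \left(- \frac{875}{3}\right) \frac{1}{27162} - \frac{264541}{- \frac{1}{3} - 142 - 27832} = - \frac{875}{81486} - \frac{264541}{- \frac{1}{3} - 142 - 27832} = - \frac{875}{81486} - \frac{264541}{- \frac{83923}{3}} = - \frac{875}{81486} - - \frac{793623}{83923} = - \frac{875}{81486} + \frac{793623}{83923} = \frac{64595731153}{6838549578}$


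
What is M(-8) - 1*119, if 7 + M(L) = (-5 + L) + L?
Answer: -147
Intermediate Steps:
M(L) = -12 + 2*L (M(L) = -7 + ((-5 + L) + L) = -7 + (-5 + 2*L) = -12 + 2*L)
M(-8) - 1*119 = (-12 + 2*(-8)) - 1*119 = (-12 - 16) - 119 = -28 - 119 = -147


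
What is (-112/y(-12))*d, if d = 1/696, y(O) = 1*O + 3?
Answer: 14/783 ≈ 0.017880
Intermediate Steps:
y(O) = 3 + O (y(O) = O + 3 = 3 + O)
d = 1/696 ≈ 0.0014368
(-112/y(-12))*d = -112/(3 - 12)*(1/696) = -112/(-9)*(1/696) = -112*(-1/9)*(1/696) = (112/9)*(1/696) = 14/783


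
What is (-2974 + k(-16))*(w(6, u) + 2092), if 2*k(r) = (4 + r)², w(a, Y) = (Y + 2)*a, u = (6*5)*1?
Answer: -6628168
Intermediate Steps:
u = 30 (u = 30*1 = 30)
w(a, Y) = a*(2 + Y) (w(a, Y) = (2 + Y)*a = a*(2 + Y))
k(r) = (4 + r)²/2
(-2974 + k(-16))*(w(6, u) + 2092) = (-2974 + (4 - 16)²/2)*(6*(2 + 30) + 2092) = (-2974 + (½)*(-12)²)*(6*32 + 2092) = (-2974 + (½)*144)*(192 + 2092) = (-2974 + 72)*2284 = -2902*2284 = -6628168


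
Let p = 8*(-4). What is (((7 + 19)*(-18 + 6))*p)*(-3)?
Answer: -29952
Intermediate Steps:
p = -32
(((7 + 19)*(-18 + 6))*p)*(-3) = (((7 + 19)*(-18 + 6))*(-32))*(-3) = ((26*(-12))*(-32))*(-3) = -312*(-32)*(-3) = 9984*(-3) = -29952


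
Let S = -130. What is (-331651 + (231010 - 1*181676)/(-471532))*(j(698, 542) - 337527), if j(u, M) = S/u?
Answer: 4605394242979874502/41141167 ≈ 1.1194e+11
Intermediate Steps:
j(u, M) = -130/u
(-331651 + (231010 - 1*181676)/(-471532))*(j(698, 542) - 337527) = (-331651 + (231010 - 1*181676)/(-471532))*(-130/698 - 337527) = (-331651 + (231010 - 181676)*(-1/471532))*(-130*1/698 - 337527) = (-331651 + 49334*(-1/471532))*(-65/349 - 337527) = (-331651 - 24667/235766)*(-117796988/349) = -78192054333/235766*(-117796988/349) = 4605394242979874502/41141167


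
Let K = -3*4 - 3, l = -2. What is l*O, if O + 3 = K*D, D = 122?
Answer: 3666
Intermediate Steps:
K = -15 (K = -12 - 3 = -15)
O = -1833 (O = -3 - 15*122 = -3 - 1830 = -1833)
l*O = -2*(-1833) = 3666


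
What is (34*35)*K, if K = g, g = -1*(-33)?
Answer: 39270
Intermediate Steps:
g = 33
K = 33
(34*35)*K = (34*35)*33 = 1190*33 = 39270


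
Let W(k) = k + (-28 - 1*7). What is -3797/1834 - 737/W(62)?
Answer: -1454177/49518 ≈ -29.367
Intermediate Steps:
W(k) = -35 + k (W(k) = k + (-28 - 7) = k - 35 = -35 + k)
-3797/1834 - 737/W(62) = -3797/1834 - 737/(-35 + 62) = -3797*1/1834 - 737/27 = -3797/1834 - 737*1/27 = -3797/1834 - 737/27 = -1454177/49518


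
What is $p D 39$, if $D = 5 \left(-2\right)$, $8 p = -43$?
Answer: $\frac{8385}{4} \approx 2096.3$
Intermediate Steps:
$p = - \frac{43}{8}$ ($p = \frac{1}{8} \left(-43\right) = - \frac{43}{8} \approx -5.375$)
$D = -10$
$p D 39 = \left(- \frac{43}{8}\right) \left(-10\right) 39 = \frac{215}{4} \cdot 39 = \frac{8385}{4}$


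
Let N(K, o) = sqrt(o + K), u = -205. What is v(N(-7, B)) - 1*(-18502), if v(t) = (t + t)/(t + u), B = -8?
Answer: 77782411/4204 - 41*I*sqrt(15)/4204 ≈ 18502.0 - 0.037772*I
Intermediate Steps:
N(K, o) = sqrt(K + o)
v(t) = 2*t/(-205 + t) (v(t) = (t + t)/(t - 205) = (2*t)/(-205 + t) = 2*t/(-205 + t))
v(N(-7, B)) - 1*(-18502) = 2*sqrt(-7 - 8)/(-205 + sqrt(-7 - 8)) - 1*(-18502) = 2*sqrt(-15)/(-205 + sqrt(-15)) + 18502 = 2*(I*sqrt(15))/(-205 + I*sqrt(15)) + 18502 = 2*I*sqrt(15)/(-205 + I*sqrt(15)) + 18502 = 18502 + 2*I*sqrt(15)/(-205 + I*sqrt(15))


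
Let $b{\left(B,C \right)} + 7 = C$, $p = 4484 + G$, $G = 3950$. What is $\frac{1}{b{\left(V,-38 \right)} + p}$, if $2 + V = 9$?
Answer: $\frac{1}{8389} \approx 0.0001192$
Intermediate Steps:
$V = 7$ ($V = -2 + 9 = 7$)
$p = 8434$ ($p = 4484 + 3950 = 8434$)
$b{\left(B,C \right)} = -7 + C$
$\frac{1}{b{\left(V,-38 \right)} + p} = \frac{1}{\left(-7 - 38\right) + 8434} = \frac{1}{-45 + 8434} = \frac{1}{8389}$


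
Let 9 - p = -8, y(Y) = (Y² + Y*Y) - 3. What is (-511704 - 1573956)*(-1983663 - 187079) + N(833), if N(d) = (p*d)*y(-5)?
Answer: 4527430425287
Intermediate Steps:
y(Y) = -3 + 2*Y² (y(Y) = (Y² + Y²) - 3 = 2*Y² - 3 = -3 + 2*Y²)
p = 17 (p = 9 - 1*(-8) = 9 + 8 = 17)
N(d) = 799*d (N(d) = (17*d)*(-3 + 2*(-5)²) = (17*d)*(-3 + 2*25) = (17*d)*(-3 + 50) = (17*d)*47 = 799*d)
(-511704 - 1573956)*(-1983663 - 187079) + N(833) = (-511704 - 1573956)*(-1983663 - 187079) + 799*833 = -2085660*(-2170742) + 665567 = 4527429759720 + 665567 = 4527430425287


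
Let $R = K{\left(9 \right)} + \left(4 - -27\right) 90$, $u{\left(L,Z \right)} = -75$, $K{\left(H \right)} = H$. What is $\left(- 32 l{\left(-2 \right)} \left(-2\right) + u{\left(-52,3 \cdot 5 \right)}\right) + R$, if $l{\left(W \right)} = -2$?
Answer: $2596$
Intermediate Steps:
$R = 2799$ ($R = 9 + \left(4 - -27\right) 90 = 9 + \left(4 + 27\right) 90 = 9 + 31 \cdot 90 = 9 + 2790 = 2799$)
$\left(- 32 l{\left(-2 \right)} \left(-2\right) + u{\left(-52,3 \cdot 5 \right)}\right) + R = \left(\left(-32\right) \left(-2\right) \left(-2\right) - 75\right) + 2799 = \left(64 \left(-2\right) - 75\right) + 2799 = \left(-128 - 75\right) + 2799 = -203 + 2799 = 2596$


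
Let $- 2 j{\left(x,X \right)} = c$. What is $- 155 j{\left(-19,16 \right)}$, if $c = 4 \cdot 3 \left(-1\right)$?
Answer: $-930$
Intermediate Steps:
$c = -12$ ($c = 12 \left(-1\right) = -12$)
$j{\left(x,X \right)} = 6$ ($j{\left(x,X \right)} = \left(- \frac{1}{2}\right) \left(-12\right) = 6$)
$- 155 j{\left(-19,16 \right)} = \left(-155\right) 6 = -930$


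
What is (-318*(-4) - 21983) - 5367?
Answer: -26078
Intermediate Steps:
(-318*(-4) - 21983) - 5367 = (1272 - 21983) - 5367 = -20711 - 5367 = -26078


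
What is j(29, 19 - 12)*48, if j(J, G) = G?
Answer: 336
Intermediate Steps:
j(29, 19 - 12)*48 = (19 - 12)*48 = 7*48 = 336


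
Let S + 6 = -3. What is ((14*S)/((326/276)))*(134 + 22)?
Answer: -2712528/163 ≈ -16641.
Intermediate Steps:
S = -9 (S = -6 - 3 = -9)
((14*S)/((326/276)))*(134 + 22) = ((14*(-9))/((326/276)))*(134 + 22) = -126/(326*(1/276))*156 = -126/163/138*156 = -126*138/163*156 = -17388/163*156 = -2712528/163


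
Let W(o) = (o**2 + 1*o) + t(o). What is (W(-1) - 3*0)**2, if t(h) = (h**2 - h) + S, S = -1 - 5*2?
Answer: 81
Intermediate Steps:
S = -11 (S = -1 - 10 = -11)
t(h) = -11 + h**2 - h (t(h) = (h**2 - h) - 11 = -11 + h**2 - h)
W(o) = -11 + 2*o**2 (W(o) = (o**2 + 1*o) + (-11 + o**2 - o) = (o**2 + o) + (-11 + o**2 - o) = (o + o**2) + (-11 + o**2 - o) = -11 + 2*o**2)
(W(-1) - 3*0)**2 = ((-11 + 2*(-1)**2) - 3*0)**2 = ((-11 + 2*1) + 0)**2 = ((-11 + 2) + 0)**2 = (-9 + 0)**2 = (-9)**2 = 81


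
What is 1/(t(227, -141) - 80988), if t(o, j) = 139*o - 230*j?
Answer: -1/17005 ≈ -5.8806e-5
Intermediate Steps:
t(o, j) = -230*j + 139*o
1/(t(227, -141) - 80988) = 1/((-230*(-141) + 139*227) - 80988) = 1/((32430 + 31553) - 80988) = 1/(63983 - 80988) = 1/(-17005) = -1/17005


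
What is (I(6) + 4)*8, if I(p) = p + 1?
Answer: 88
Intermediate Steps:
I(p) = 1 + p
(I(6) + 4)*8 = ((1 + 6) + 4)*8 = (7 + 4)*8 = 11*8 = 88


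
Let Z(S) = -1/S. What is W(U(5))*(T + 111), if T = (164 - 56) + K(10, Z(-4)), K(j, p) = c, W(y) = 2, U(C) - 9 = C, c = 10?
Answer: 458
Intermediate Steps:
U(C) = 9 + C
K(j, p) = 10
T = 118 (T = (164 - 56) + 10 = 108 + 10 = 118)
W(U(5))*(T + 111) = 2*(118 + 111) = 2*229 = 458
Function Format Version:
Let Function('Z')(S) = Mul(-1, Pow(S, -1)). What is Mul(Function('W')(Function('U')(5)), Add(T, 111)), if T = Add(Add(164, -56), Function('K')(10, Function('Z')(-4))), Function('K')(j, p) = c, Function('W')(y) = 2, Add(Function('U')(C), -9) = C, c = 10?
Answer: 458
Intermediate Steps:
Function('U')(C) = Add(9, C)
Function('K')(j, p) = 10
T = 118 (T = Add(Add(164, -56), 10) = Add(108, 10) = 118)
Mul(Function('W')(Function('U')(5)), Add(T, 111)) = Mul(2, Add(118, 111)) = Mul(2, 229) = 458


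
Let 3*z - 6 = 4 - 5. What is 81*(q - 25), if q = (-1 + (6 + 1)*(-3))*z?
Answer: -4995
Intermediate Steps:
z = 5/3 (z = 2 + (4 - 5)/3 = 2 + (1/3)*(-1) = 2 - 1/3 = 5/3 ≈ 1.6667)
q = -110/3 (q = (-1 + (6 + 1)*(-3))*(5/3) = (-1 + 7*(-3))*(5/3) = (-1 - 21)*(5/3) = -22*5/3 = -110/3 ≈ -36.667)
81*(q - 25) = 81*(-110/3 - 25) = 81*(-185/3) = -4995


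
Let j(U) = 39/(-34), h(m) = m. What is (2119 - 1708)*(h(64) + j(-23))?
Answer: 878307/34 ≈ 25833.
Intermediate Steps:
j(U) = -39/34 (j(U) = 39*(-1/34) = -39/34)
(2119 - 1708)*(h(64) + j(-23)) = (2119 - 1708)*(64 - 39/34) = 411*(2137/34) = 878307/34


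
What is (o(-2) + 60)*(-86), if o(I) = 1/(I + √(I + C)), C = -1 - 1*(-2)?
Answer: -25628/5 + 86*I/5 ≈ -5125.6 + 17.2*I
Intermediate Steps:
C = 1 (C = -1 + 2 = 1)
o(I) = 1/(I + √(1 + I)) (o(I) = 1/(I + √(I + 1)) = 1/(I + √(1 + I)))
(o(-2) + 60)*(-86) = (1/(-2 + √(1 - 2)) + 60)*(-86) = (1/(-2 + √(-1)) + 60)*(-86) = (1/(-2 + I) + 60)*(-86) = ((-2 - I)/5 + 60)*(-86) = (60 + (-2 - I)/5)*(-86) = -5160 - 86*(-2 - I)/5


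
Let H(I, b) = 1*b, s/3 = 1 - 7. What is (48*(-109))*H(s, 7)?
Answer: -36624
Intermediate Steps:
s = -18 (s = 3*(1 - 7) = 3*(-6) = -18)
H(I, b) = b
(48*(-109))*H(s, 7) = (48*(-109))*7 = -5232*7 = -36624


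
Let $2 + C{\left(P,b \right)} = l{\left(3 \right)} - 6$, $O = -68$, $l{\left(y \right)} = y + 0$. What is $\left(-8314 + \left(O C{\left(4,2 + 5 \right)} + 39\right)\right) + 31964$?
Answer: $24029$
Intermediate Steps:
$l{\left(y \right)} = y$
$C{\left(P,b \right)} = -5$ ($C{\left(P,b \right)} = -2 + \left(3 - 6\right) = -2 - 3 = -5$)
$\left(-8314 + \left(O C{\left(4,2 + 5 \right)} + 39\right)\right) + 31964 = \left(-8314 + \left(\left(-68\right) \left(-5\right) + 39\right)\right) + 31964 = \left(-8314 + \left(340 + 39\right)\right) + 31964 = \left(-8314 + 379\right) + 31964 = -7935 + 31964 = 24029$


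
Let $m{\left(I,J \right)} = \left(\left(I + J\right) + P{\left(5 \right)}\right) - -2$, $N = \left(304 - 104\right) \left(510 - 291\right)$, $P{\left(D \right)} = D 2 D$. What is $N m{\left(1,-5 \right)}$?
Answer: $2102400$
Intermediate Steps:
$P{\left(D \right)} = 2 D^{2}$ ($P{\left(D \right)} = 2 D D = 2 D^{2}$)
$N = 43800$ ($N = 200 \cdot 219 = 43800$)
$m{\left(I,J \right)} = 52 + I + J$ ($m{\left(I,J \right)} = \left(\left(I + J\right) + 2 \cdot 5^{2}\right) - -2 = \left(\left(I + J\right) + 2 \cdot 25\right) + 2 = \left(\left(I + J\right) + 50\right) + 2 = \left(50 + I + J\right) + 2 = 52 + I + J$)
$N m{\left(1,-5 \right)} = 43800 \left(52 + 1 - 5\right) = 43800 \cdot 48 = 2102400$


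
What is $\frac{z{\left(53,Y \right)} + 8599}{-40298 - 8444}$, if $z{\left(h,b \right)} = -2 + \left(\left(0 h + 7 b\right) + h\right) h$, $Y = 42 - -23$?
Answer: $- \frac{35521}{48742} \approx -0.72876$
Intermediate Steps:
$Y = 65$ ($Y = 42 + 23 = 65$)
$z{\left(h,b \right)} = -2 + h \left(h + 7 b\right)$ ($z{\left(h,b \right)} = -2 + \left(\left(0 + 7 b\right) + h\right) h = -2 + \left(7 b + h\right) h = -2 + \left(h + 7 b\right) h = -2 + h \left(h + 7 b\right)$)
$\frac{z{\left(53,Y \right)} + 8599}{-40298 - 8444} = \frac{\left(-2 + 53^{2} + 7 \cdot 65 \cdot 53\right) + 8599}{-40298 - 8444} = \frac{\left(-2 + 2809 + 24115\right) + 8599}{-48742} = \left(26922 + 8599\right) \left(- \frac{1}{48742}\right) = 35521 \left(- \frac{1}{48742}\right) = - \frac{35521}{48742}$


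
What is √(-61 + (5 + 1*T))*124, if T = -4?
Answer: 248*I*√15 ≈ 960.5*I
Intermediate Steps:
√(-61 + (5 + 1*T))*124 = √(-61 + (5 + 1*(-4)))*124 = √(-61 + (5 - 4))*124 = √(-61 + 1)*124 = √(-60)*124 = (2*I*√15)*124 = 248*I*√15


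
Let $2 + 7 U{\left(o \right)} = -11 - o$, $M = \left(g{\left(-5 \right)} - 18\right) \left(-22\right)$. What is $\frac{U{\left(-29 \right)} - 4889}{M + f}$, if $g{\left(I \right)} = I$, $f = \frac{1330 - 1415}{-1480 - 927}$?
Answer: $- \frac{82336249}{8526189} \approx -9.6569$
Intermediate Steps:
$f = \frac{85}{2407}$ ($f = - \frac{85}{-2407} = \left(-85\right) \left(- \frac{1}{2407}\right) = \frac{85}{2407} \approx 0.035314$)
$M = 506$ ($M = \left(-5 - 18\right) \left(-22\right) = \left(-23\right) \left(-22\right) = 506$)
$U{\left(o \right)} = - \frac{13}{7} - \frac{o}{7}$ ($U{\left(o \right)} = - \frac{2}{7} + \frac{-11 - o}{7} = - \frac{2}{7} - \left(\frac{11}{7} + \frac{o}{7}\right) = - \frac{13}{7} - \frac{o}{7}$)
$\frac{U{\left(-29 \right)} - 4889}{M + f} = \frac{\left(- \frac{13}{7} - - \frac{29}{7}\right) - 4889}{506 + \frac{85}{2407}} = \frac{\left(- \frac{13}{7} + \frac{29}{7}\right) - 4889}{\frac{1218027}{2407}} = \left(\frac{16}{7} - 4889\right) \frac{2407}{1218027} = \left(- \frac{34207}{7}\right) \frac{2407}{1218027} = - \frac{82336249}{8526189}$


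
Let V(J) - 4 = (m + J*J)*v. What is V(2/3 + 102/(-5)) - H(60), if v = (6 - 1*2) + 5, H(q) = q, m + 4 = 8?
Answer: 87116/25 ≈ 3484.6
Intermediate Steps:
m = 4 (m = -4 + 8 = 4)
v = 9 (v = (6 - 2) + 5 = 4 + 5 = 9)
V(J) = 40 + 9*J**2 (V(J) = 4 + (4 + J*J)*9 = 4 + (4 + J**2)*9 = 4 + (36 + 9*J**2) = 40 + 9*J**2)
V(2/3 + 102/(-5)) - H(60) = (40 + 9*(2/3 + 102/(-5))**2) - 1*60 = (40 + 9*(2*(1/3) + 102*(-1/5))**2) - 60 = (40 + 9*(2/3 - 102/5)**2) - 60 = (40 + 9*(-296/15)**2) - 60 = (40 + 9*(87616/225)) - 60 = (40 + 87616/25) - 60 = 88616/25 - 60 = 87116/25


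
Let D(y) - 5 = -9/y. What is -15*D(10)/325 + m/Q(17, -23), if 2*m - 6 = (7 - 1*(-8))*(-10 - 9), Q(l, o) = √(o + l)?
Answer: -123/650 + 93*I*√6/4 ≈ -0.18923 + 56.951*I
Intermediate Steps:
Q(l, o) = √(l + o)
D(y) = 5 - 9/y
m = -279/2 (m = 3 + ((7 - 1*(-8))*(-10 - 9))/2 = 3 + ((7 + 8)*(-19))/2 = 3 + (15*(-19))/2 = 3 + (½)*(-285) = 3 - 285/2 = -279/2 ≈ -139.50)
-15*D(10)/325 + m/Q(17, -23) = -15*(5 - 9/10)/325 - 279/(2*√(17 - 23)) = -15*(5 - 9*⅒)*(1/325) - 279*(-I*√6/6)/2 = -15*(5 - 9/10)*(1/325) - 279*(-I*√6/6)/2 = -15*41/10*(1/325) - (-93)*I*√6/4 = -123/2*1/325 + 93*I*√6/4 = -123/650 + 93*I*√6/4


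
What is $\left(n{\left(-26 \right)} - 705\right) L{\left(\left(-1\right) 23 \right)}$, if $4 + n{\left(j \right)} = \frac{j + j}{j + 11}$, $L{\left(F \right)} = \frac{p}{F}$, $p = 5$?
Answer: $\frac{10583}{69} \approx 153.38$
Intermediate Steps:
$L{\left(F \right)} = \frac{5}{F}$
$n{\left(j \right)} = -4 + \frac{2 j}{11 + j}$ ($n{\left(j \right)} = -4 + \frac{j + j}{j + 11} = -4 + \frac{2 j}{11 + j}$)
$\left(n{\left(-26 \right)} - 705\right) L{\left(\left(-1\right) 23 \right)} = \left(\frac{2 \left(-22 - -26\right)}{11 - 26} - 705\right) \frac{5}{\left(-1\right) 23} = \left(\frac{2 \left(-22 + 26\right)}{-15} - 705\right) \frac{5}{-23} = \left(2 \left(- \frac{1}{15}\right) 4 - 705\right) 5 \left(- \frac{1}{23}\right) = \left(- \frac{8}{15} - 705\right) \left(- \frac{5}{23}\right) = \left(- \frac{10583}{15}\right) \left(- \frac{5}{23}\right) = \frac{10583}{69}$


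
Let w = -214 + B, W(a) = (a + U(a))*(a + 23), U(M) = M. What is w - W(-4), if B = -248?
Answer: -310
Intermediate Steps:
W(a) = 2*a*(23 + a) (W(a) = (a + a)*(a + 23) = (2*a)*(23 + a) = 2*a*(23 + a))
w = -462 (w = -214 - 248 = -462)
w - W(-4) = -462 - 2*(-4)*(23 - 4) = -462 - 2*(-4)*19 = -462 - 1*(-152) = -462 + 152 = -310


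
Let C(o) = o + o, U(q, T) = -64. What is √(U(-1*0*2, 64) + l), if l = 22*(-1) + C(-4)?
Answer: I*√94 ≈ 9.6954*I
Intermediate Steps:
C(o) = 2*o
l = -30 (l = 22*(-1) + 2*(-4) = -22 - 8 = -30)
√(U(-1*0*2, 64) + l) = √(-64 - 30) = √(-94) = I*√94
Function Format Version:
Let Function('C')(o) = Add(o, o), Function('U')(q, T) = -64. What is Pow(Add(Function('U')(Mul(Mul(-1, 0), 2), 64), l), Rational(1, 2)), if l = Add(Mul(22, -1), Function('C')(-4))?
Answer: Mul(I, Pow(94, Rational(1, 2))) ≈ Mul(9.6954, I)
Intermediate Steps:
Function('C')(o) = Mul(2, o)
l = -30 (l = Add(Mul(22, -1), Mul(2, -4)) = Add(-22, -8) = -30)
Pow(Add(Function('U')(Mul(Mul(-1, 0), 2), 64), l), Rational(1, 2)) = Pow(Add(-64, -30), Rational(1, 2)) = Pow(-94, Rational(1, 2)) = Mul(I, Pow(94, Rational(1, 2)))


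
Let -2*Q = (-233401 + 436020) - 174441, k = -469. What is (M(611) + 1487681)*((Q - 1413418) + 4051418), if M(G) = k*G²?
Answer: -455510603243748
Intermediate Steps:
M(G) = -469*G²
Q = -14089 (Q = -((-233401 + 436020) - 174441)/2 = -(202619 - 174441)/2 = -½*28178 = -14089)
(M(611) + 1487681)*((Q - 1413418) + 4051418) = (-469*611² + 1487681)*((-14089 - 1413418) + 4051418) = (-469*373321 + 1487681)*(-1427507 + 4051418) = (-175087549 + 1487681)*2623911 = -173599868*2623911 = -455510603243748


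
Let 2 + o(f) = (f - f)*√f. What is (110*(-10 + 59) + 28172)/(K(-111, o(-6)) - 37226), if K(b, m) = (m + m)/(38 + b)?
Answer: -1225013/1358747 ≈ -0.90158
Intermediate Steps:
o(f) = -2 (o(f) = -2 + (f - f)*√f = -2 + 0*√f = -2 + 0 = -2)
K(b, m) = 2*m/(38 + b) (K(b, m) = (2*m)/(38 + b) = 2*m/(38 + b))
(110*(-10 + 59) + 28172)/(K(-111, o(-6)) - 37226) = (110*(-10 + 59) + 28172)/(2*(-2)/(38 - 111) - 37226) = (110*49 + 28172)/(2*(-2)/(-73) - 37226) = (5390 + 28172)/(2*(-2)*(-1/73) - 37226) = 33562/(4/73 - 37226) = 33562/(-2717494/73) = 33562*(-73/2717494) = -1225013/1358747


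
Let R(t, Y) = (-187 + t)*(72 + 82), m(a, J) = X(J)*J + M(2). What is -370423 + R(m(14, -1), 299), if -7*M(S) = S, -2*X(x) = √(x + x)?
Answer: -399265 + 77*I*√2 ≈ -3.9927e+5 + 108.89*I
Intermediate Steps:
X(x) = -√2*√x/2 (X(x) = -√(x + x)/2 = -√2*√x/2)
M(S) = -S/7
m(a, J) = -2/7 - √2*J^(3/2)/2 (m(a, J) = (-√2*√J/2)*J - ⅐*2 = -√2*J^(3/2)/2 - 2/7 = -2/7 - √2*J^(3/2)/2)
R(t, Y) = -28798 + 154*t (R(t, Y) = (-187 + t)*154 = -28798 + 154*t)
-370423 + R(m(14, -1), 299) = -370423 + (-28798 + 154*(-2/7 - √2*(-1)^(3/2)/2)) = -370423 + (-28798 + 154*(-2/7 - √2*(-I)/2)) = -370423 + (-28798 + 154*(-2/7 + I*√2/2)) = -370423 + (-28798 + (-44 + 77*I*√2)) = -370423 + (-28842 + 77*I*√2) = -399265 + 77*I*√2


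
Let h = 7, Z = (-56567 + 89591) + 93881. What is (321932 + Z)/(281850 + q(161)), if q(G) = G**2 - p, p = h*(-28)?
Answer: 448837/307967 ≈ 1.4574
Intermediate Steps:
Z = 126905 (Z = 33024 + 93881 = 126905)
p = -196 (p = 7*(-28) = -196)
q(G) = 196 + G**2 (q(G) = G**2 - 1*(-196) = G**2 + 196 = 196 + G**2)
(321932 + Z)/(281850 + q(161)) = (321932 + 126905)/(281850 + (196 + 161**2)) = 448837/(281850 + (196 + 25921)) = 448837/(281850 + 26117) = 448837/307967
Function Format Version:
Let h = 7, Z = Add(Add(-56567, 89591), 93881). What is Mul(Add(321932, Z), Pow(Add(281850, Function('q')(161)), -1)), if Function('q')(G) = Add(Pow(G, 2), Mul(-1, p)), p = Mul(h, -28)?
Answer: Rational(448837, 307967) ≈ 1.4574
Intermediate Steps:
Z = 126905 (Z = Add(33024, 93881) = 126905)
p = -196 (p = Mul(7, -28) = -196)
Function('q')(G) = Add(196, Pow(G, 2)) (Function('q')(G) = Add(Pow(G, 2), Mul(-1, -196)) = Add(Pow(G, 2), 196) = Add(196, Pow(G, 2)))
Mul(Add(321932, Z), Pow(Add(281850, Function('q')(161)), -1)) = Mul(Add(321932, 126905), Pow(Add(281850, Add(196, Pow(161, 2))), -1)) = Mul(448837, Pow(Add(281850, Add(196, 25921)), -1)) = Mul(448837, Pow(Add(281850, 26117), -1)) = Mul(448837, Pow(307967, -1)) = Mul(448837, Rational(1, 307967)) = Rational(448837, 307967)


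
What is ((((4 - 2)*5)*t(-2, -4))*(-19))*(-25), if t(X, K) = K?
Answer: -19000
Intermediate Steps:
((((4 - 2)*5)*t(-2, -4))*(-19))*(-25) = ((((4 - 2)*5)*(-4))*(-19))*(-25) = (((2*5)*(-4))*(-19))*(-25) = ((10*(-4))*(-19))*(-25) = -40*(-19)*(-25) = 760*(-25) = -19000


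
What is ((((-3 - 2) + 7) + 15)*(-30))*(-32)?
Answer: 16320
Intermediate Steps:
((((-3 - 2) + 7) + 15)*(-30))*(-32) = (((-5 + 7) + 15)*(-30))*(-32) = ((2 + 15)*(-30))*(-32) = (17*(-30))*(-32) = -510*(-32) = 16320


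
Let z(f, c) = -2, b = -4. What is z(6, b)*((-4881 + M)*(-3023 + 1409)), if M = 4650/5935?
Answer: -18699213276/1187 ≈ -1.5753e+7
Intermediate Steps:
M = 930/1187 (M = 4650*(1/5935) = 930/1187 ≈ 0.78349)
z(6, b)*((-4881 + M)*(-3023 + 1409)) = -2*(-4881 + 930/1187)*(-3023 + 1409) = -(-11585634)*(-1614)/1187 = -2*9349606638/1187 = -18699213276/1187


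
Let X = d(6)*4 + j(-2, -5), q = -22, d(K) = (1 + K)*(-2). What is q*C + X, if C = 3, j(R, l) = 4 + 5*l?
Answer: -143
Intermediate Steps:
d(K) = -2 - 2*K
X = -77 (X = (-2 - 2*6)*4 + (4 + 5*(-5)) = (-2 - 12)*4 + (4 - 25) = -14*4 - 21 = -56 - 21 = -77)
q*C + X = -22*3 - 77 = -66 - 77 = -143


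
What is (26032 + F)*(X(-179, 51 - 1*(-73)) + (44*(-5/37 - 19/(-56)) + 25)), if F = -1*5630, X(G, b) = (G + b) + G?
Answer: -1056915409/259 ≈ -4.0808e+6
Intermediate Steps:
X(G, b) = b + 2*G
F = -5630
(26032 + F)*(X(-179, 51 - 1*(-73)) + (44*(-5/37 - 19/(-56)) + 25)) = (26032 - 5630)*(((51 - 1*(-73)) + 2*(-179)) + (44*(-5/37 - 19/(-56)) + 25)) = 20402*(((51 + 73) - 358) + (44*(-5*1/37 - 19*(-1/56)) + 25)) = 20402*((124 - 358) + (44*(-5/37 + 19/56) + 25)) = 20402*(-234 + (44*(423/2072) + 25)) = 20402*(-234 + (4653/518 + 25)) = 20402*(-234 + 17603/518) = 20402*(-103609/518) = -1056915409/259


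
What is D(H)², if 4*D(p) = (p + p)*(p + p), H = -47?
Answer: 4879681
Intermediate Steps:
D(p) = p² (D(p) = ((p + p)*(p + p))/4 = ((2*p)*(2*p))/4 = (4*p²)/4 = p²)
D(H)² = ((-47)²)² = 2209² = 4879681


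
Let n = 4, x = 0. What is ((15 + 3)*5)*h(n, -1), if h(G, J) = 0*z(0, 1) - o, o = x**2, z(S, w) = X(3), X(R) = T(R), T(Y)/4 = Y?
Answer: 0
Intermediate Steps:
T(Y) = 4*Y
X(R) = 4*R
z(S, w) = 12 (z(S, w) = 4*3 = 12)
o = 0 (o = 0**2 = 0)
h(G, J) = 0 (h(G, J) = 0*12 - 1*0 = 0 + 0 = 0)
((15 + 3)*5)*h(n, -1) = ((15 + 3)*5)*0 = (18*5)*0 = 90*0 = 0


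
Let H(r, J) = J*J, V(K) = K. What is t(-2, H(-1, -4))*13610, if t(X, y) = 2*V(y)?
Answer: 435520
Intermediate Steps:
H(r, J) = J²
t(X, y) = 2*y
t(-2, H(-1, -4))*13610 = (2*(-4)²)*13610 = (2*16)*13610 = 32*13610 = 435520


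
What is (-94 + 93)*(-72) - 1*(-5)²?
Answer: 47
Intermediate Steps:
(-94 + 93)*(-72) - 1*(-5)² = -1*(-72) - 1*25 = 72 - 25 = 47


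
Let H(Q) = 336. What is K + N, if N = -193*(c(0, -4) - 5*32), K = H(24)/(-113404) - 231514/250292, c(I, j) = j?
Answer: 112298454575421/3548014246 ≈ 31651.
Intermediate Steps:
K = -3292338971/3548014246 (K = 336/(-113404) - 231514/250292 = 336*(-1/113404) - 231514*1/250292 = -84/28351 - 115757/125146 = -3292338971/3548014246 ≈ -0.92794)
N = 31652 (N = -193*(-4 - 5*32) = -193*(-4 - 160) = -193*(-164) = 31652)
K + N = -3292338971/3548014246 + 31652 = 112298454575421/3548014246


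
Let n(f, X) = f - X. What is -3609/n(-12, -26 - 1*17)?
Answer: -3609/31 ≈ -116.42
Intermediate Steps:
-3609/n(-12, -26 - 1*17) = -3609/(-12 - (-26 - 1*17)) = -3609/(-12 - (-26 - 17)) = -3609/(-12 - 1*(-43)) = -3609/(-12 + 43) = -3609/31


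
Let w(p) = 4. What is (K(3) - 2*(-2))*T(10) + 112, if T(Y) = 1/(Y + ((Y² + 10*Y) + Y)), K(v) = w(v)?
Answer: 6162/55 ≈ 112.04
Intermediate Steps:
K(v) = 4
T(Y) = 1/(Y² + 12*Y) (T(Y) = 1/(Y + (Y² + 11*Y)) = 1/(Y² + 12*Y))
(K(3) - 2*(-2))*T(10) + 112 = (4 - 2*(-2))*(1/(10*(12 + 10))) + 112 = (4 + 4)*((⅒)/22) + 112 = 8*((⅒)*(1/22)) + 112 = 8*(1/220) + 112 = 2/55 + 112 = 6162/55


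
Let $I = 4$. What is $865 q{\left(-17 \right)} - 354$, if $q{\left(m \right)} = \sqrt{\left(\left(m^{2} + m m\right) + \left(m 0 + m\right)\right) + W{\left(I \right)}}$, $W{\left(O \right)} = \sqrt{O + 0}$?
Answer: $-354 + 865 \sqrt{563} \approx 20170.0$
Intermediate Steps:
$W{\left(O \right)} = \sqrt{O}$
$q{\left(m \right)} = \sqrt{2 + m + 2 m^{2}}$ ($q{\left(m \right)} = \sqrt{\left(\left(m^{2} + m m\right) + \left(m 0 + m\right)\right) + \sqrt{4}} = \sqrt{\left(\left(m^{2} + m^{2}\right) + \left(0 + m\right)\right) + 2} = \sqrt{\left(2 m^{2} + m\right) + 2} = \sqrt{\left(m + 2 m^{2}\right) + 2} = \sqrt{2 + m + 2 m^{2}}$)
$865 q{\left(-17 \right)} - 354 = 865 \sqrt{2 - 17 + 2 \left(-17\right)^{2}} - 354 = 865 \sqrt{2 - 17 + 2 \cdot 289} - 354 = 865 \sqrt{2 - 17 + 578} - 354 = 865 \sqrt{563} - 354 = -354 + 865 \sqrt{563}$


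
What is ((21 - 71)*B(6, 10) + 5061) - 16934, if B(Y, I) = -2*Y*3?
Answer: -10073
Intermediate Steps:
B(Y, I) = -6*Y
((21 - 71)*B(6, 10) + 5061) - 16934 = ((21 - 71)*(-6*6) + 5061) - 16934 = (-50*(-36) + 5061) - 16934 = (1800 + 5061) - 16934 = 6861 - 16934 = -10073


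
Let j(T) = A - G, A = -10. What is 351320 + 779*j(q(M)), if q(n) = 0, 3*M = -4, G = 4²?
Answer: 331066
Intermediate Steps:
G = 16
M = -4/3 (M = (⅓)*(-4) = -4/3 ≈ -1.3333)
j(T) = -26 (j(T) = -10 - 1*16 = -10 - 16 = -26)
351320 + 779*j(q(M)) = 351320 + 779*(-26) = 351320 - 20254 = 331066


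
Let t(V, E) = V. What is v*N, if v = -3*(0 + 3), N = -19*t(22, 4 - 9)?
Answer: 3762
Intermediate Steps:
N = -418 (N = -19*22 = -418)
v = -9 (v = -3*3 = -9)
v*N = -9*(-418) = 3762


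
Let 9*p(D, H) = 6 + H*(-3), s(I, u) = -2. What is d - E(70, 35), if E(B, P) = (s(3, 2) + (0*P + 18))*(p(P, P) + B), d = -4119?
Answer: -5063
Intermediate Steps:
p(D, H) = 2/3 - H/3 (p(D, H) = (6 + H*(-3))/9 = (6 - 3*H)/9 = 2/3 - H/3)
E(B, P) = 32/3 + 16*B - 16*P/3 (E(B, P) = (-2 + (0*P + 18))*((2/3 - P/3) + B) = (-2 + (0 + 18))*(2/3 + B - P/3) = (-2 + 18)*(2/3 + B - P/3) = 16*(2/3 + B - P/3) = 32/3 + 16*B - 16*P/3)
d - E(70, 35) = -4119 - (32/3 + 16*70 - 16/3*35) = -4119 - (32/3 + 1120 - 560/3) = -4119 - 1*944 = -4119 - 944 = -5063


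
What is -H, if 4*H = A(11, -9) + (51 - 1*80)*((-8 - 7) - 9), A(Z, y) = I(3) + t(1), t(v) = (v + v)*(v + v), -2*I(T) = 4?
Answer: -349/2 ≈ -174.50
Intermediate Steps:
I(T) = -2 (I(T) = -1/2*4 = -2)
t(v) = 4*v**2 (t(v) = (2*v)*(2*v) = 4*v**2)
A(Z, y) = 2 (A(Z, y) = -2 + 4*1**2 = -2 + 4*1 = -2 + 4 = 2)
H = 349/2 (H = (2 + (51 - 1*80)*((-8 - 7) - 9))/4 = (2 + (51 - 80)*(-15 - 9))/4 = (2 - 29*(-24))/4 = (2 + 696)/4 = (1/4)*698 = 349/2 ≈ 174.50)
-H = -1*349/2 = -349/2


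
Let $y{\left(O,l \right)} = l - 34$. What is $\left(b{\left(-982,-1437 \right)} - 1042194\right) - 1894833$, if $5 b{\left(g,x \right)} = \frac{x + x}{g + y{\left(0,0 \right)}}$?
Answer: $- \frac{7460047143}{2540} \approx -2.937 \cdot 10^{6}$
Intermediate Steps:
$y{\left(O,l \right)} = -34 + l$
$b{\left(g,x \right)} = \frac{2 x}{5 \left(-34 + g\right)}$ ($b{\left(g,x \right)} = \frac{\left(x + x\right) \frac{1}{g + \left(-34 + 0\right)}}{5} = \frac{2 x \frac{1}{g - 34}}{5} = \frac{2 x \frac{1}{-34 + g}}{5} = \frac{2 x}{5 \left(-34 + g\right)}$)
$\left(b{\left(-982,-1437 \right)} - 1042194\right) - 1894833 = \left(\frac{2}{5} \left(-1437\right) \frac{1}{-34 - 982} - 1042194\right) - 1894833 = \left(\frac{2}{5} \left(-1437\right) \frac{1}{-1016} - 1042194\right) - 1894833 = \left(\frac{2}{5} \left(-1437\right) \left(- \frac{1}{1016}\right) - 1042194\right) - 1894833 = \left(\frac{1437}{2540} - 1042194\right) - 1894833 = - \frac{2647171323}{2540} - 1894833 = - \frac{7460047143}{2540}$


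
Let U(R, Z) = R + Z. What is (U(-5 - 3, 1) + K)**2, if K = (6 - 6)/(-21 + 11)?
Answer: 49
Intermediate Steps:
K = 0 (K = 0/(-10) = 0*(-1/10) = 0)
(U(-5 - 3, 1) + K)**2 = (((-5 - 3) + 1) + 0)**2 = ((-8 + 1) + 0)**2 = (-7 + 0)**2 = (-7)**2 = 49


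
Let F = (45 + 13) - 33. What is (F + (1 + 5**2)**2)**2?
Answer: 491401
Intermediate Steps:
F = 25 (F = 58 - 33 = 25)
(F + (1 + 5**2)**2)**2 = (25 + (1 + 5**2)**2)**2 = (25 + (1 + 25)**2)**2 = (25 + 26**2)**2 = (25 + 676)**2 = 701**2 = 491401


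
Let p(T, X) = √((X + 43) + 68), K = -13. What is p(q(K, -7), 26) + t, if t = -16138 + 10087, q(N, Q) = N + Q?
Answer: -6051 + √137 ≈ -6039.3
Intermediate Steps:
p(T, X) = √(111 + X) (p(T, X) = √((43 + X) + 68) = √(111 + X))
t = -6051
p(q(K, -7), 26) + t = √(111 + 26) - 6051 = √137 - 6051 = -6051 + √137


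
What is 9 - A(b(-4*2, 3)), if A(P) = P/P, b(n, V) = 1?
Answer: 8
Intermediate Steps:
A(P) = 1
9 - A(b(-4*2, 3)) = 9 - 1*1 = 9 - 1 = 8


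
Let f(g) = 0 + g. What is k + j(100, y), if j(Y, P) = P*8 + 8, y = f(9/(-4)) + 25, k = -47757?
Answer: -47567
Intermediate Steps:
f(g) = g
y = 91/4 (y = 9/(-4) + 25 = 9*(-¼) + 25 = -9/4 + 25 = 91/4 ≈ 22.750)
j(Y, P) = 8 + 8*P (j(Y, P) = 8*P + 8 = 8 + 8*P)
k + j(100, y) = -47757 + (8 + 8*(91/4)) = -47757 + (8 + 182) = -47757 + 190 = -47567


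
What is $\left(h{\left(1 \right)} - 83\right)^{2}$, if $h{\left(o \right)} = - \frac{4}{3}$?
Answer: $\frac{64009}{9} \approx 7112.1$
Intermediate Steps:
$h{\left(o \right)} = - \frac{4}{3}$ ($h{\left(o \right)} = \left(-4\right) \frac{1}{3} = - \frac{4}{3}$)
$\left(h{\left(1 \right)} - 83\right)^{2} = \left(- \frac{4}{3} - 83\right)^{2} = \left(- \frac{253}{3}\right)^{2} = \frac{64009}{9}$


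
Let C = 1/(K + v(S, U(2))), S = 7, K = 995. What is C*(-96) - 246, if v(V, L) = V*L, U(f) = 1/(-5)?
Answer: -50942/207 ≈ -246.10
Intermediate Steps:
U(f) = -1/5
v(V, L) = L*V
C = 5/4968 (C = 1/(995 - 1/5*7) = 1/(995 - 7/5) = 1/(4968/5) = 5/4968 ≈ 0.0010064)
C*(-96) - 246 = (5/4968)*(-96) - 246 = -20/207 - 246 = -50942/207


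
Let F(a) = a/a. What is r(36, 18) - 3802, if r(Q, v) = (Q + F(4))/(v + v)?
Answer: -136835/36 ≈ -3801.0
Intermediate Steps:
F(a) = 1
r(Q, v) = (1 + Q)/(2*v) (r(Q, v) = (Q + 1)/(v + v) = (1 + Q)/((2*v)) = (1 + Q)*(1/(2*v)) = (1 + Q)/(2*v))
r(36, 18) - 3802 = (½)*(1 + 36)/18 - 3802 = (½)*(1/18)*37 - 3802 = 37/36 - 3802 = -136835/36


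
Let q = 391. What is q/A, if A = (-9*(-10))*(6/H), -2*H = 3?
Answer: -391/360 ≈ -1.0861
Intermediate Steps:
H = -3/2 (H = -1/2*3 = -3/2 ≈ -1.5000)
A = -360 (A = (-9*(-10))*(6/(-3/2)) = 90*(6*(-2/3)) = 90*(-4) = -360)
q/A = 391/(-360) = 391*(-1/360) = -391/360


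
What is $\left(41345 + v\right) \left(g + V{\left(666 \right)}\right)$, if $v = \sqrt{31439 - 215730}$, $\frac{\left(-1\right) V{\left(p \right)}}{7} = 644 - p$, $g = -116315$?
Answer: $-4802676545 - 116161 i \sqrt{184291} \approx -4.8027 \cdot 10^{9} - 4.9867 \cdot 10^{7} i$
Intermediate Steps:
$V{\left(p \right)} = -4508 + 7 p$ ($V{\left(p \right)} = - 7 \left(644 - p\right) = -4508 + 7 p$)
$v = i \sqrt{184291}$ ($v = \sqrt{-184291} = i \sqrt{184291} \approx 429.29 i$)
$\left(41345 + v\right) \left(g + V{\left(666 \right)}\right) = \left(41345 + i \sqrt{184291}\right) \left(-116315 + \left(-4508 + 7 \cdot 666\right)\right) = \left(41345 + i \sqrt{184291}\right) \left(-116315 + \left(-4508 + 4662\right)\right) = \left(41345 + i \sqrt{184291}\right) \left(-116315 + 154\right) = \left(41345 + i \sqrt{184291}\right) \left(-116161\right) = -4802676545 - 116161 i \sqrt{184291}$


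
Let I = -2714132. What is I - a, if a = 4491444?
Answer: -7205576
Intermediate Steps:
I - a = -2714132 - 1*4491444 = -2714132 - 4491444 = -7205576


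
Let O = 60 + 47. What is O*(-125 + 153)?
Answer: 2996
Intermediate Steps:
O = 107
O*(-125 + 153) = 107*(-125 + 153) = 107*28 = 2996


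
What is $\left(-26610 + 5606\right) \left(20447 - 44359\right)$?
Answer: $502247648$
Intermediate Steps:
$\left(-26610 + 5606\right) \left(20447 - 44359\right) = \left(-21004\right) \left(-23912\right) = 502247648$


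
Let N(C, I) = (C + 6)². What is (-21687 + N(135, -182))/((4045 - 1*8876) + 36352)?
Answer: -86/1501 ≈ -0.057295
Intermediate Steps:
N(C, I) = (6 + C)²
(-21687 + N(135, -182))/((4045 - 1*8876) + 36352) = (-21687 + (6 + 135)²)/((4045 - 1*8876) + 36352) = (-21687 + 141²)/((4045 - 8876) + 36352) = (-21687 + 19881)/(-4831 + 36352) = -1806/31521 = -1806*1/31521 = -86/1501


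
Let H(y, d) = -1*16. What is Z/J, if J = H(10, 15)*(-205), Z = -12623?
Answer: -12623/3280 ≈ -3.8485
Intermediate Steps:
H(y, d) = -16
J = 3280 (J = -16*(-205) = 3280)
Z/J = -12623/3280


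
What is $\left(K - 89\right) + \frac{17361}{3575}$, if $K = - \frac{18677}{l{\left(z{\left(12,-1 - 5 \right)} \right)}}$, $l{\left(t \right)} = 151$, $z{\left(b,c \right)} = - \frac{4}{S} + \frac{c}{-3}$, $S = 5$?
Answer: $- \frac{112193189}{539825} \approx -207.83$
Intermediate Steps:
$z{\left(b,c \right)} = - \frac{4}{5} - \frac{c}{3}$ ($z{\left(b,c \right)} = - \frac{4}{5} + \frac{c}{-3} = \left(-4\right) \frac{1}{5} + c \left(- \frac{1}{3}\right) = - \frac{4}{5} - \frac{c}{3}$)
$K = - \frac{18677}{151} \approx -123.69$
$\left(K - 89\right) + \frac{17361}{3575} = \left(- \frac{18677}{151} - 89\right) + \frac{17361}{3575} = - \frac{32116}{151} + 17361 \cdot \frac{1}{3575} = - \frac{32116}{151} + \frac{17361}{3575} = - \frac{112193189}{539825}$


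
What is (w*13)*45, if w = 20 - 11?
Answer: 5265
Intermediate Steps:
w = 9
(w*13)*45 = (9*13)*45 = 117*45 = 5265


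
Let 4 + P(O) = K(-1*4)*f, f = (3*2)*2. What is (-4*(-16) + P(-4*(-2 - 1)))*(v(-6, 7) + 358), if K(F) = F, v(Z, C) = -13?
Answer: 4140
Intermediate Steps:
f = 12 (f = 6*2 = 12)
P(O) = -52 (P(O) = -4 - 1*4*12 = -4 - 4*12 = -4 - 48 = -52)
(-4*(-16) + P(-4*(-2 - 1)))*(v(-6, 7) + 358) = (-4*(-16) - 52)*(-13 + 358) = (64 - 52)*345 = 12*345 = 4140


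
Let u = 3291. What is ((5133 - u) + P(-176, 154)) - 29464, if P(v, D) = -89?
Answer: -27711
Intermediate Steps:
((5133 - u) + P(-176, 154)) - 29464 = ((5133 - 1*3291) - 89) - 29464 = ((5133 - 3291) - 89) - 29464 = (1842 - 89) - 29464 = 1753 - 29464 = -27711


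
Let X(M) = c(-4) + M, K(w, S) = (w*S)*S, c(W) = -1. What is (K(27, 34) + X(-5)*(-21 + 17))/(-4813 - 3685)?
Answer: -15618/4249 ≈ -3.6757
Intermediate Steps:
K(w, S) = w*S**2 (K(w, S) = (S*w)*S = w*S**2)
X(M) = -1 + M
(K(27, 34) + X(-5)*(-21 + 17))/(-4813 - 3685) = (27*34**2 + (-1 - 5)*(-21 + 17))/(-4813 - 3685) = (27*1156 - 6*(-4))/(-8498) = (31212 + 24)*(-1/8498) = 31236*(-1/8498) = -15618/4249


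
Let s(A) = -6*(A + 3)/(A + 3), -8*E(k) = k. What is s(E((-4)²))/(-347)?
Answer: 6/347 ≈ 0.017291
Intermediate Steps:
E(k) = -k/8
s(A) = -6 (s(A) = -6*(3 + A)/(3 + A) = -6*1 = -6)
s(E((-4)²))/(-347) = -6/(-347) = -6*(-1/347) = 6/347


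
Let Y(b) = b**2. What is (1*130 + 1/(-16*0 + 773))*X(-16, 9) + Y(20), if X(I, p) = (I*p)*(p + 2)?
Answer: -158868544/773 ≈ -2.0552e+5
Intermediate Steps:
X(I, p) = I*p*(2 + p) (X(I, p) = (I*p)*(2 + p) = I*p*(2 + p))
(1*130 + 1/(-16*0 + 773))*X(-16, 9) + Y(20) = (1*130 + 1/(-16*0 + 773))*(-16*9*(2 + 9)) + 20**2 = (130 + 1/(0 + 773))*(-16*9*11) + 400 = (130 + 1/773)*(-1584) + 400 = (100491/773)*(-1584) + 400 = -159177744/773 + 400 = -158868544/773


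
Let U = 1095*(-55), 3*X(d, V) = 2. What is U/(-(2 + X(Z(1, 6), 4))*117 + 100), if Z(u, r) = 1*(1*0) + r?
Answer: 60225/212 ≈ 284.08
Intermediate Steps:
Z(u, r) = r (Z(u, r) = 1*0 + r = 0 + r = r)
X(d, V) = ⅔ (X(d, V) = (⅓)*2 = ⅔)
U = -60225
U/(-(2 + X(Z(1, 6), 4))*117 + 100) = -60225/(-(2 + ⅔)*117 + 100) = -60225/(-1*8/3*117 + 100) = -60225/(-8/3*117 + 100) = -60225/(-312 + 100) = -60225/(-212) = -60225*(-1/212) = 60225/212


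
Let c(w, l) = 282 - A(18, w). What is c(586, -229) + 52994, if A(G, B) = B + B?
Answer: 52104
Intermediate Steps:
A(G, B) = 2*B
c(w, l) = 282 - 2*w
c(586, -229) + 52994 = (282 - 2*586) + 52994 = (282 - 1172) + 52994 = -890 + 52994 = 52104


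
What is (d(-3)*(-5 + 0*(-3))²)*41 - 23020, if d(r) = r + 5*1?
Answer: -20970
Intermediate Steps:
d(r) = 5 + r (d(r) = r + 5 = 5 + r)
(d(-3)*(-5 + 0*(-3))²)*41 - 23020 = ((5 - 3)*(-5 + 0*(-3))²)*41 - 23020 = (2*(-5 + 0)²)*41 - 23020 = (2*(-5)²)*41 - 23020 = (2*25)*41 - 23020 = 50*41 - 23020 = 2050 - 23020 = -20970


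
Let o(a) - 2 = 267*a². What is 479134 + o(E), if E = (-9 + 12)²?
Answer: 500763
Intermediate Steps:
E = 9 (E = 3² = 9)
o(a) = 2 + 267*a²
479134 + o(E) = 479134 + (2 + 267*9²) = 479134 + (2 + 267*81) = 479134 + (2 + 21627) = 479134 + 21629 = 500763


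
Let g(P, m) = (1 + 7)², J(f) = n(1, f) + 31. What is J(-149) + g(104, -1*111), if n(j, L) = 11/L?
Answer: 14144/149 ≈ 94.926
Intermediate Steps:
J(f) = 31 + 11/f (J(f) = 11/f + 31 = 31 + 11/f)
g(P, m) = 64 (g(P, m) = 8² = 64)
J(-149) + g(104, -1*111) = (31 + 11/(-149)) + 64 = (31 + 11*(-1/149)) + 64 = (31 - 11/149) + 64 = 4608/149 + 64 = 14144/149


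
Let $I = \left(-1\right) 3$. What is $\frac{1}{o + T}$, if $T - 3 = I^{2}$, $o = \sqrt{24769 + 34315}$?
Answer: $- \frac{3}{14735} + \frac{\sqrt{14771}}{29470} \approx 0.0039205$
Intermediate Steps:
$I = -3$
$o = 2 \sqrt{14771}$ ($o = \sqrt{59084} = 2 \sqrt{14771} \approx 243.07$)
$T = 12$ ($T = 3 + \left(-3\right)^{2} = 3 + 9 = 12$)
$\frac{1}{o + T} = \frac{1}{2 \sqrt{14771} + 12} = \frac{1}{12 + 2 \sqrt{14771}}$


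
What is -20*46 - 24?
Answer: -944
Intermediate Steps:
-20*46 - 24 = -920 - 24 = -944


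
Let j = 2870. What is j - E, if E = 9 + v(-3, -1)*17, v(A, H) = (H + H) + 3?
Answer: 2844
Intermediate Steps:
v(A, H) = 3 + 2*H (v(A, H) = 2*H + 3 = 3 + 2*H)
E = 26 (E = 9 + (3 + 2*(-1))*17 = 9 + (3 - 2)*17 = 9 + 1*17 = 9 + 17 = 26)
j - E = 2870 - 1*26 = 2870 - 26 = 2844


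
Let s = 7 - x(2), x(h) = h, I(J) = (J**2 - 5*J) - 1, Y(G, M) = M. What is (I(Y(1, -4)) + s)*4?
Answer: 160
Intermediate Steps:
I(J) = -1 + J**2 - 5*J
s = 5 (s = 7 - 1*2 = 7 - 2 = 5)
(I(Y(1, -4)) + s)*4 = ((-1 + (-4)**2 - 5*(-4)) + 5)*4 = ((-1 + 16 + 20) + 5)*4 = (35 + 5)*4 = 40*4 = 160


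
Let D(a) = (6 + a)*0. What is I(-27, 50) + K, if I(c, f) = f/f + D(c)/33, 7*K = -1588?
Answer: -1581/7 ≈ -225.86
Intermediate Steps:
K = -1588/7 (K = (⅐)*(-1588) = -1588/7 ≈ -226.86)
D(a) = 0
I(c, f) = 1 (I(c, f) = f/f + 0/33 = 1 + 0*(1/33) = 1 + 0 = 1)
I(-27, 50) + K = 1 - 1588/7 = -1581/7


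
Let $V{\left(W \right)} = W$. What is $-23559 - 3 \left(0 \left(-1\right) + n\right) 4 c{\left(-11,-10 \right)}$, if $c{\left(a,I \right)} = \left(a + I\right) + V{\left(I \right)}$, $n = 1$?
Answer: $-23187$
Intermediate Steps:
$c{\left(a,I \right)} = a + 2 I$ ($c{\left(a,I \right)} = \left(a + I\right) + I = \left(I + a\right) + I = a + 2 I$)
$-23559 - 3 \left(0 \left(-1\right) + n\right) 4 c{\left(-11,-10 \right)} = -23559 - 3 \left(0 \left(-1\right) + 1\right) 4 \left(-11 + 2 \left(-10\right)\right) = -23559 - 3 \left(0 + 1\right) 4 \left(-11 - 20\right) = -23559 - 3 \cdot 1 \cdot 4 \left(-31\right) = -23559 - 3 \cdot 4 \left(-31\right) = -23559 - 12 \left(-31\right) = -23559 - -372 = -23559 + 372 = -23187$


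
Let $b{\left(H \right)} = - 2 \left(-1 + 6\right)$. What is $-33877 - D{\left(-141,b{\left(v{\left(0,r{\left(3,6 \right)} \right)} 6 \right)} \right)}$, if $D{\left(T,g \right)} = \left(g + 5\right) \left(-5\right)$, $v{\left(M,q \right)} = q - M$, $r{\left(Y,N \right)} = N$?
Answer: $-33902$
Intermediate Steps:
$b{\left(H \right)} = -10$ ($b{\left(H \right)} = \left(-2\right) 5 = -10$)
$D{\left(T,g \right)} = -25 - 5 g$ ($D{\left(T,g \right)} = \left(5 + g\right) \left(-5\right) = -25 - 5 g$)
$-33877 - D{\left(-141,b{\left(v{\left(0,r{\left(3,6 \right)} \right)} 6 \right)} \right)} = -33877 - \left(-25 - -50\right) = -33877 - \left(-25 + 50\right) = -33877 - 25 = -33902$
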